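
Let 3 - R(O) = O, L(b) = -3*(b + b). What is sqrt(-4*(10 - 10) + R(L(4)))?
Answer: 3*sqrt(3) ≈ 5.1962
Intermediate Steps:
L(b) = -6*b
R(O) = 3 - O
sqrt(-4*(10 - 10) + R(L(4))) = sqrt(-4*(10 - 10) + (3 - (-6)*4)) = sqrt(-4*0 + (3 - 1*(-24))) = sqrt(0 + (3 + 24)) = sqrt(0 + 27) = sqrt(27) = 3*sqrt(3)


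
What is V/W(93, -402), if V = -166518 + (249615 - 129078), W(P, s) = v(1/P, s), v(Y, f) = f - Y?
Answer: 4276233/37387 ≈ 114.38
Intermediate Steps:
W(P, s) = s - 1/P
V = -45981 (V = -166518 + 120537 = -45981)
V/W(93, -402) = -45981/(-402 - 1/93) = -45981/(-37387/93) = -45981*(-93/37387) = 4276233/37387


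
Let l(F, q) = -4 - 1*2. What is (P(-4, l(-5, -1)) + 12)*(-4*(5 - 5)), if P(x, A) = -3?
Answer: 0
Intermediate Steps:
l(F, q) = -6 (l(F, q) = -4 - 2 = -6)
(P(-4, l(-5, -1)) + 12)*(-4*(5 - 5)) = (-3 + 12)*(-4*(5 - 5)) = 9*(-4*0) = 9*0 = 0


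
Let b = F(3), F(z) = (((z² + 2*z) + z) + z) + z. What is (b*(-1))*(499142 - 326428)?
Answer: -4145136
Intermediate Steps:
F(z) = z² + 5*z (F(z) = ((z² + 3*z) + z) + z = (z² + 4*z) + z = z² + 5*z)
b = 24 (b = 3*(5 + 3) = 3*8 = 24)
(b*(-1))*(499142 - 326428) = (24*(-1))*(499142 - 326428) = -24*172714 = -4145136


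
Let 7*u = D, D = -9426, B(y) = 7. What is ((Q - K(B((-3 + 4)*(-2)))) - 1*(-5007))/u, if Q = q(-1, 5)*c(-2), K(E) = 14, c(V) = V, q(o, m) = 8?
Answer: -11613/3142 ≈ -3.6961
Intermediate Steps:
u = -9426/7 (u = (1/7)*(-9426) = -9426/7 ≈ -1346.6)
Q = -16 (Q = 8*(-2) = -16)
((Q - K(B((-3 + 4)*(-2)))) - 1*(-5007))/u = ((-16 - 1*14) - 1*(-5007))/(-9426/7) = ((-16 - 14) + 5007)*(-7/9426) = (-30 + 5007)*(-7/9426) = 4977*(-7/9426) = -11613/3142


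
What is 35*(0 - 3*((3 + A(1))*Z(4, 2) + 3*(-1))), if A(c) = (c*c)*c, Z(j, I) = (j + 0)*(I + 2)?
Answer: -6405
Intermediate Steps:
Z(j, I) = j*(2 + I)
A(c) = c**3 (A(c) = c**2*c = c**3)
35*(0 - 3*((3 + A(1))*Z(4, 2) + 3*(-1))) = 35*(0 - 3*((3 + 1**3)*(4*(2 + 2)) + 3*(-1))) = 35*(0 - 3*((3 + 1)*(4*4) - 3)) = 35*(0 - 3*(4*16 - 3)) = 35*(0 - 3*(64 - 3)) = 35*(0 - 3*61) = 35*(0 - 183) = 35*(-183) = -6405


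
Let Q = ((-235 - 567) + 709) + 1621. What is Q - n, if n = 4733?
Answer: -3205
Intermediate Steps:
Q = 1528 (Q = (-802 + 709) + 1621 = -93 + 1621 = 1528)
Q - n = 1528 - 1*4733 = 1528 - 4733 = -3205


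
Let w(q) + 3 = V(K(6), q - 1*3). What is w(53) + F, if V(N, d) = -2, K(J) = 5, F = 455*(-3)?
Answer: -1370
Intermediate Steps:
F = -1365
w(q) = -5 (w(q) = -3 - 2 = -5)
w(53) + F = -5 - 1365 = -1370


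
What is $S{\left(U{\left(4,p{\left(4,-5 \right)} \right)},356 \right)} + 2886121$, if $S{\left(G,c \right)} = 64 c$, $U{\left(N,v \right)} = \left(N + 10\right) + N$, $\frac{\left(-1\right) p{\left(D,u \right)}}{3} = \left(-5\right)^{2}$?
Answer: $2908905$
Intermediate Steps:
$p{\left(D,u \right)} = -75$ ($p{\left(D,u \right)} = - 3 \left(-5\right)^{2} = \left(-3\right) 25 = -75$)
$U{\left(N,v \right)} = 10 + 2 N$ ($U{\left(N,v \right)} = \left(10 + N\right) + N = 10 + 2 N$)
$S{\left(U{\left(4,p{\left(4,-5 \right)} \right)},356 \right)} + 2886121 = 64 \cdot 356 + 2886121 = 22784 + 2886121 = 2908905$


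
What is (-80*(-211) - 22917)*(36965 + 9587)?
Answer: -281034424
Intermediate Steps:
(-80*(-211) - 22917)*(36965 + 9587) = (16880 - 22917)*46552 = -6037*46552 = -281034424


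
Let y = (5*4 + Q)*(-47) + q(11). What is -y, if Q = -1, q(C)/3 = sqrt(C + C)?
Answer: 893 - 3*sqrt(22) ≈ 878.93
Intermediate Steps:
q(C) = 3*sqrt(2)*sqrt(C) (q(C) = 3*sqrt(C + C) = 3*sqrt(2*C) = 3*(sqrt(2)*sqrt(C)) = 3*sqrt(2)*sqrt(C))
y = -893 + 3*sqrt(22) (y = (5*4 - 1)*(-47) + 3*sqrt(2)*sqrt(11) = (20 - 1)*(-47) + 3*sqrt(22) = 19*(-47) + 3*sqrt(22) = -893 + 3*sqrt(22) ≈ -878.93)
-y = -(-893 + 3*sqrt(22)) = 893 - 3*sqrt(22)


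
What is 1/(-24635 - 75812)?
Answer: -1/100447 ≈ -9.9555e-6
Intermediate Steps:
1/(-24635 - 75812) = 1/(-100447) = -1/100447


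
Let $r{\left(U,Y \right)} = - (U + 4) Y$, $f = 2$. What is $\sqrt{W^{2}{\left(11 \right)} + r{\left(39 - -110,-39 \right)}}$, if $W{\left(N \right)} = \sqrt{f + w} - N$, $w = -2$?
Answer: $2 \sqrt{1522} \approx 78.026$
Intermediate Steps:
$W{\left(N \right)} = - N$ ($W{\left(N \right)} = \sqrt{2 - 2} - N = \sqrt{0} - N = 0 - N = - N$)
$r{\left(U,Y \right)} = Y \left(-4 - U\right)$ ($r{\left(U,Y \right)} = - (4 + U) Y = \left(-4 - U\right) Y = Y \left(-4 - U\right)$)
$\sqrt{W^{2}{\left(11 \right)} + r{\left(39 - -110,-39 \right)}} = \sqrt{\left(\left(-1\right) 11\right)^{2} - - 39 \left(4 + \left(39 - -110\right)\right)} = \sqrt{\left(-11\right)^{2} - - 39 \left(4 + \left(39 + 110\right)\right)} = \sqrt{121 - - 39 \left(4 + 149\right)} = \sqrt{121 - \left(-39\right) 153} = \sqrt{121 + 5967} = \sqrt{6088} = 2 \sqrt{1522}$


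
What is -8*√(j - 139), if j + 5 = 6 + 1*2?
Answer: -16*I*√34 ≈ -93.295*I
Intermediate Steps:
j = 3 (j = -5 + (6 + 1*2) = -5 + (6 + 2) = -5 + 8 = 3)
-8*√(j - 139) = -8*√(3 - 139) = -16*I*√34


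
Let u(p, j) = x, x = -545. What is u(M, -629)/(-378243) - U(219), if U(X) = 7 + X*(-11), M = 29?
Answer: 908540231/378243 ≈ 2402.0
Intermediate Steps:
u(p, j) = -545
U(X) = 7 - 11*X
u(M, -629)/(-378243) - U(219) = -545/(-378243) - (7 - 11*219) = -545*(-1/378243) - (7 - 2409) = 545/378243 - 1*(-2402) = 545/378243 + 2402 = 908540231/378243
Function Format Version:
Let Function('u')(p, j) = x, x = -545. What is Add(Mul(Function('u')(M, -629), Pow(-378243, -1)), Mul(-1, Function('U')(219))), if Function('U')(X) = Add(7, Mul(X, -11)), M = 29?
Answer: Rational(908540231, 378243) ≈ 2402.0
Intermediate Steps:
Function('u')(p, j) = -545
Function('U')(X) = Add(7, Mul(-11, X))
Add(Mul(Function('u')(M, -629), Pow(-378243, -1)), Mul(-1, Function('U')(219))) = Add(Mul(-545, Pow(-378243, -1)), Mul(-1, Add(7, Mul(-11, 219)))) = Add(Mul(-545, Rational(-1, 378243)), Mul(-1, Add(7, -2409))) = Add(Rational(545, 378243), Mul(-1, -2402)) = Add(Rational(545, 378243), 2402) = Rational(908540231, 378243)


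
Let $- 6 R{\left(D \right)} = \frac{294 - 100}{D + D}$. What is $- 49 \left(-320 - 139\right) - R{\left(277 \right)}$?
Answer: $\frac{37380139}{1662} \approx 22491.0$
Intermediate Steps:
$R{\left(D \right)} = - \frac{97}{6 D}$ ($R{\left(D \right)} = - \frac{\left(294 - 100\right) \frac{1}{D + D}}{6} = - \frac{194 \frac{1}{2 D}}{6} = - \frac{97 \frac{1}{D}}{6} = - \frac{97}{6 D}$)
$- 49 \left(-320 - 139\right) - R{\left(277 \right)} = - 49 \left(-320 - 139\right) - - \frac{97}{6 \cdot 277} = \left(-49\right) \left(-459\right) - \left(- \frac{97}{6}\right) \frac{1}{277} = 22491 - - \frac{97}{1662} = 22491 + \frac{97}{1662} = \frac{37380139}{1662}$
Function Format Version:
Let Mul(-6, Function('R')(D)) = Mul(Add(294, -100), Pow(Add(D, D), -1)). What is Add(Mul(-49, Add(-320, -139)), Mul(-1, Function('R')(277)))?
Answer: Rational(37380139, 1662) ≈ 22491.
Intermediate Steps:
Function('R')(D) = Mul(Rational(-97, 6), Pow(D, -1)) (Function('R')(D) = Mul(Rational(-1, 6), Mul(Add(294, -100), Pow(Add(D, D), -1))) = Mul(Rational(-1, 6), Mul(194, Pow(Mul(2, D), -1))) = Mul(Rational(-1, 6), Mul(194, Mul(Rational(1, 2), Pow(D, -1)))) = Mul(Rational(-1, 6), Mul(97, Pow(D, -1))) = Mul(Rational(-97, 6), Pow(D, -1)))
Add(Mul(-49, Add(-320, -139)), Mul(-1, Function('R')(277))) = Add(Mul(-49, Add(-320, -139)), Mul(-1, Mul(Rational(-97, 6), Pow(277, -1)))) = Add(Mul(-49, -459), Mul(-1, Mul(Rational(-97, 6), Rational(1, 277)))) = Add(22491, Mul(-1, Rational(-97, 1662))) = Add(22491, Rational(97, 1662)) = Rational(37380139, 1662)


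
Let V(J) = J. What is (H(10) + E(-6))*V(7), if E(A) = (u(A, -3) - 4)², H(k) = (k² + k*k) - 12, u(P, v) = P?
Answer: 2016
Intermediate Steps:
H(k) = -12 + 2*k² (H(k) = (k² + k²) - 12 = 2*k² - 12 = -12 + 2*k²)
E(A) = (-4 + A)² (E(A) = (A - 4)² = (-4 + A)²)
(H(10) + E(-6))*V(7) = ((-12 + 2*10²) + (-4 - 6)²)*7 = ((-12 + 2*100) + (-10)²)*7 = ((-12 + 200) + 100)*7 = (188 + 100)*7 = 288*7 = 2016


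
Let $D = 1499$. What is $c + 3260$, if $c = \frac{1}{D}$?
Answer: $\frac{4886741}{1499} \approx 3260.0$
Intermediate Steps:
$c = \frac{1}{1499} \approx 0.00066711$
$c + 3260 = \frac{1}{1499} + 3260 = \frac{4886741}{1499}$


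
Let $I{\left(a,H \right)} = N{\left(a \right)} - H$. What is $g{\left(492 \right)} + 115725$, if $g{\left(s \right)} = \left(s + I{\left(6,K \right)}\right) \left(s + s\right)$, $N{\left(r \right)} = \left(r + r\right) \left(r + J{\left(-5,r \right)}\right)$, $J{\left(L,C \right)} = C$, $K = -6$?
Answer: $747453$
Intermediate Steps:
$N{\left(r \right)} = 4 r^{2}$ ($N{\left(r \right)} = \left(r + r\right) \left(r + r\right) = 2 r 2 r = 4 r^{2}$)
$I{\left(a,H \right)} = - H + 4 a^{2}$ ($I{\left(a,H \right)} = 4 a^{2} - H = - H + 4 a^{2}$)
$g{\left(s \right)} = 2 s \left(150 + s\right)$ ($g{\left(s \right)} = \left(s - \left(-6 - 4 \cdot 6^{2}\right)\right) \left(s + s\right) = \left(s + \left(6 + 4 \cdot 36\right)\right) 2 s = \left(s + \left(6 + 144\right)\right) 2 s = \left(s + 150\right) 2 s = \left(150 + s\right) 2 s = 2 s \left(150 + s\right)$)
$g{\left(492 \right)} + 115725 = 2 \cdot 492 \left(150 + 492\right) + 115725 = 2 \cdot 492 \cdot 642 + 115725 = 631728 + 115725 = 747453$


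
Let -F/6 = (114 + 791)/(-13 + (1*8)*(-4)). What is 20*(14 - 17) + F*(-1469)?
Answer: -531958/3 ≈ -1.7732e+5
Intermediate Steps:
F = 362/3 (F = -6*(114 + 791)/(-13 + (1*8)*(-4)) = -5430/(-13 + 8*(-4)) = -5430/(-13 - 32) = -5430/(-45) = -5430*(-1)/45 = -6*(-181/9) = 362/3 ≈ 120.67)
20*(14 - 17) + F*(-1469) = 20*(14 - 17) + (362/3)*(-1469) = 20*(-3) - 531778/3 = -60 - 531778/3 = -531958/3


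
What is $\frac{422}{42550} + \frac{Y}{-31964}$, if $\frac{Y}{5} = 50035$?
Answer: $- \frac{5315728721}{680034100} \approx -7.8169$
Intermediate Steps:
$Y = 250175$ ($Y = 5 \cdot 50035 = 250175$)
$\frac{422}{42550} + \frac{Y}{-31964} = \frac{422}{42550} + \frac{250175}{-31964} = 422 \cdot \frac{1}{42550} + 250175 \left(- \frac{1}{31964}\right) = \frac{211}{21275} - \frac{250175}{31964} = - \frac{5315728721}{680034100}$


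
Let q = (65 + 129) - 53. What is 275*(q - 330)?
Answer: -51975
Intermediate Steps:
q = 141 (q = 194 - 53 = 141)
275*(q - 330) = 275*(141 - 330) = 275*(-189) = -51975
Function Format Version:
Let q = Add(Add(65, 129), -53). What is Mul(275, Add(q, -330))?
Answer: -51975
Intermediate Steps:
q = 141 (q = Add(194, -53) = 141)
Mul(275, Add(q, -330)) = Mul(275, Add(141, -330)) = Mul(275, -189) = -51975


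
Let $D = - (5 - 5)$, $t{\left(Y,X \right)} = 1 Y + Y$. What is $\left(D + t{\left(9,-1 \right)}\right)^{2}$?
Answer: $324$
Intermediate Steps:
$t{\left(Y,X \right)} = 2 Y$ ($t{\left(Y,X \right)} = Y + Y = 2 Y$)
$D = 0$ ($D = \left(-1\right) 0 = 0$)
$\left(D + t{\left(9,-1 \right)}\right)^{2} = \left(0 + 2 \cdot 9\right)^{2} = \left(0 + 18\right)^{2} = 18^{2} = 324$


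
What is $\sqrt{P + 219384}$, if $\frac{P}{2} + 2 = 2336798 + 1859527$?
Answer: $\sqrt{8612030} \approx 2934.6$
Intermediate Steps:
$P = 8392646$ ($P = -4 + 2 \left(2336798 + 1859527\right) = -4 + 2 \cdot 4196325 = -4 + 8392650 = 8392646$)
$\sqrt{P + 219384} = \sqrt{8392646 + 219384} = \sqrt{8612030}$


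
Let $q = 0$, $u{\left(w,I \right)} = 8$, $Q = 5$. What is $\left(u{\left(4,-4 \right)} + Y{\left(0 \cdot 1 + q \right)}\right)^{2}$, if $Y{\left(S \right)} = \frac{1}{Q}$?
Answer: $\frac{1681}{25} \approx 67.24$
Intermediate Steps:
$Y{\left(S \right)} = \frac{1}{5}$
$\left(u{\left(4,-4 \right)} + Y{\left(0 \cdot 1 + q \right)}\right)^{2} = \left(8 + \frac{1}{5}\right)^{2} = \left(\frac{41}{5}\right)^{2} = \frac{1681}{25}$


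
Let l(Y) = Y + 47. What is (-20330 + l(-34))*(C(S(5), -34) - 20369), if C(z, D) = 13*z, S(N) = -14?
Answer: 417534667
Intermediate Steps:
l(Y) = 47 + Y
(-20330 + l(-34))*(C(S(5), -34) - 20369) = (-20330 + (47 - 34))*(13*(-14) - 20369) = (-20330 + 13)*(-182 - 20369) = -20317*(-20551) = 417534667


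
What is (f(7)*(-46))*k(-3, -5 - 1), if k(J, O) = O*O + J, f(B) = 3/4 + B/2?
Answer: -12903/2 ≈ -6451.5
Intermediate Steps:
f(B) = ¾ + B/2 (f(B) = 3*(¼) + B*(½) = ¾ + B/2)
k(J, O) = J + O² (k(J, O) = O² + J = J + O²)
(f(7)*(-46))*k(-3, -5 - 1) = ((¾ + (½)*7)*(-46))*(-3 + (-5 - 1)²) = ((¾ + 7/2)*(-46))*(-3 + (-6)²) = ((17/4)*(-46))*(-3 + 36) = -391/2*33 = -12903/2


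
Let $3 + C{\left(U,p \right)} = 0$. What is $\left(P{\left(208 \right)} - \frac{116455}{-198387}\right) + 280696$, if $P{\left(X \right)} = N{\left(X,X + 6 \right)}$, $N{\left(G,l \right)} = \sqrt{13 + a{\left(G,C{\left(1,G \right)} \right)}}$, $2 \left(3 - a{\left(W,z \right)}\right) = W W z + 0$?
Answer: $\frac{55686553807}{198387} + 4 \sqrt{4057} \approx 2.8095 \cdot 10^{5}$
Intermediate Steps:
$C{\left(U,p \right)} = -3$ ($C{\left(U,p \right)} = -3 + 0 = -3$)
$a{\left(W,z \right)} = 3 - \frac{z W^{2}}{2}$ ($a{\left(W,z \right)} = 3 - \frac{W W z + 0}{2} = 3 - \frac{W^{2} z + 0}{2} = 3 - \frac{z W^{2} + 0}{2} = 3 - \frac{z W^{2}}{2}$)
$N{\left(G,l \right)} = \sqrt{16 + \frac{3 G^{2}}{2}}$ ($N{\left(G,l \right)} = \sqrt{13 + \left(3 - - \frac{3 G^{2}}{2}\right)} = \sqrt{13 + \left(3 + \frac{3 G^{2}}{2}\right)} = \sqrt{16 + \frac{3 G^{2}}{2}}$)
$P{\left(X \right)} = \frac{\sqrt{64 + 6 X^{2}}}{2}$
$\left(P{\left(208 \right)} - \frac{116455}{-198387}\right) + 280696 = \left(\frac{\sqrt{64 + 6 \cdot 208^{2}}}{2} - \frac{116455}{-198387}\right) + 280696 = \left(\frac{\sqrt{64 + 6 \cdot 43264}}{2} - - \frac{116455}{198387}\right) + 280696 = \left(\frac{\sqrt{64 + 259584}}{2} + \frac{116455}{198387}\right) + 280696 = \left(\frac{\sqrt{259648}}{2} + \frac{116455}{198387}\right) + 280696 = \left(\frac{8 \sqrt{4057}}{2} + \frac{116455}{198387}\right) + 280696 = \left(4 \sqrt{4057} + \frac{116455}{198387}\right) + 280696 = \left(\frac{116455}{198387} + 4 \sqrt{4057}\right) + 280696 = \frac{55686553807}{198387} + 4 \sqrt{4057}$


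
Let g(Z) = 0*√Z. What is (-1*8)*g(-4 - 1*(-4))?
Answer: 0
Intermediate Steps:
g(Z) = 0
(-1*8)*g(-4 - 1*(-4)) = -1*8*0 = -8*0 = 0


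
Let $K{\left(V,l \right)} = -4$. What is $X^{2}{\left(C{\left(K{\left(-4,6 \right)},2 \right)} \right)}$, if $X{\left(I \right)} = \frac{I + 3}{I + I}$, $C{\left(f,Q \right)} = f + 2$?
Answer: $\frac{1}{16} \approx 0.0625$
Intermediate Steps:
$C{\left(f,Q \right)} = 2 + f$
$X{\left(I \right)} = \frac{3 + I}{2 I}$
$X^{2}{\left(C{\left(K{\left(-4,6 \right)},2 \right)} \right)} = \left(\frac{3 + \left(2 - 4\right)}{2 \left(2 - 4\right)}\right)^{2} = \left(\frac{3 - 2}{2 \left(-2\right)}\right)^{2} = \left(\frac{1}{2} \left(- \frac{1}{2}\right) 1\right)^{2} = \left(- \frac{1}{4}\right)^{2} = \frac{1}{16}$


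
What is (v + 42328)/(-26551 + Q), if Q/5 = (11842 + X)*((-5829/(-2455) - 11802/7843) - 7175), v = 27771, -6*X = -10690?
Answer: -35210237007/245478806568269 ≈ -0.00014343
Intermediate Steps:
X = 5345/3 (X = -⅙*(-10690) = 5345/3 ≈ 1781.7)
Q = -245465470186826/502293 (Q = 5*((11842 + 5345/3)*((-5829/(-2455) - 11802/7843) - 7175)) = 5*(40871*((-5829*(-1/2455) - 11802*1/7843) - 7175)/3) = 5*(40871*((5829/2455 - 11802/7843) - 7175)/3) = 5*(40871*(16742937/19254565 - 7175)/3) = 5*((40871/3)*(-138134760938/19254565)) = 5*(-245465470186826/2511465) = -245465470186826/502293 ≈ -4.8869e+8)
(v + 42328)/(-26551 + Q) = (27771 + 42328)/(-26551 - 245465470186826/502293) = 70099/(-245478806568269/502293) = 70099*(-502293/245478806568269) = -35210237007/245478806568269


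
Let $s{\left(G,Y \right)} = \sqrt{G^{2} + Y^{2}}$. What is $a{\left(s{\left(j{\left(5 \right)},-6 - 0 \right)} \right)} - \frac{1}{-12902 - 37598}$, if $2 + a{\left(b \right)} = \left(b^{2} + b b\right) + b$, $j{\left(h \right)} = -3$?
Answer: $\frac{4444001}{50500} + 3 \sqrt{5} \approx 94.708$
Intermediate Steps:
$a{\left(b \right)} = -2 + b + 2 b^{2}$ ($a{\left(b \right)} = -2 + \left(\left(b^{2} + b b\right) + b\right) = -2 + \left(\left(b^{2} + b^{2}\right) + b\right) = -2 + \left(2 b^{2} + b\right) = -2 + \left(b + 2 b^{2}\right) = -2 + b + 2 b^{2}$)
$a{\left(s{\left(j{\left(5 \right)},-6 - 0 \right)} \right)} - \frac{1}{-12902 - 37598} = \left(-2 + \sqrt{\left(-3\right)^{2} + \left(-6 - 0\right)^{2}} + 2 \left(\sqrt{\left(-3\right)^{2} + \left(-6 - 0\right)^{2}}\right)^{2}\right) - \frac{1}{-12902 - 37598} = \left(-2 + \sqrt{9 + \left(-6 + 0\right)^{2}} + 2 \left(\sqrt{9 + \left(-6 + 0\right)^{2}}\right)^{2}\right) - \frac{1}{-50500} = \left(-2 + \sqrt{9 + \left(-6\right)^{2}} + 2 \left(\sqrt{9 + \left(-6\right)^{2}}\right)^{2}\right) - - \frac{1}{50500} = \left(-2 + \sqrt{9 + 36} + 2 \left(\sqrt{9 + 36}\right)^{2}\right) + \frac{1}{50500} = \left(-2 + \sqrt{45} + 2 \left(\sqrt{45}\right)^{2}\right) + \frac{1}{50500} = \left(-2 + 3 \sqrt{5} + 2 \left(3 \sqrt{5}\right)^{2}\right) + \frac{1}{50500} = \left(-2 + 3 \sqrt{5} + 2 \cdot 45\right) + \frac{1}{50500} = \left(-2 + 3 \sqrt{5} + 90\right) + \frac{1}{50500} = \left(88 + 3 \sqrt{5}\right) + \frac{1}{50500} = \frac{4444001}{50500} + 3 \sqrt{5}$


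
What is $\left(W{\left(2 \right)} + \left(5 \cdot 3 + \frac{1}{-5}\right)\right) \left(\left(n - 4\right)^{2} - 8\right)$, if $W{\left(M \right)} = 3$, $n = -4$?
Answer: $\frac{4984}{5} \approx 996.8$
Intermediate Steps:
$\left(W{\left(2 \right)} + \left(5 \cdot 3 + \frac{1}{-5}\right)\right) \left(\left(n - 4\right)^{2} - 8\right) = \left(3 + \left(5 \cdot 3 + \frac{1}{-5}\right)\right) \left(\left(-4 - 4\right)^{2} - 8\right) = \left(3 + \left(15 - \frac{1}{5}\right)\right) \left(\left(-8\right)^{2} - 8\right) = \left(3 + \frac{74}{5}\right) \left(64 - 8\right) = \frac{89}{5} \cdot 56 = \frac{4984}{5}$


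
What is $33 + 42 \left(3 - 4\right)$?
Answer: $-9$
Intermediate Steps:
$33 + 42 \left(3 - 4\right) = 33 + 42 \left(-1\right) = 33 - 42 = -9$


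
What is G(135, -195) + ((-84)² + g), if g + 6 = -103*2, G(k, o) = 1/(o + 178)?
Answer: 116347/17 ≈ 6843.9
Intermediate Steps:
G(k, o) = 1/(178 + o)
g = -212 (g = -6 - 103*2 = -6 - 206 = -212)
G(135, -195) + ((-84)² + g) = 1/(178 - 195) + ((-84)² - 212) = 1/(-17) + (7056 - 212) = -1/17 + 6844 = 116347/17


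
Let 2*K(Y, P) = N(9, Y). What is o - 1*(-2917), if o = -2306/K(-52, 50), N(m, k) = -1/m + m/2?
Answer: 147427/79 ≈ 1866.2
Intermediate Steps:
N(m, k) = m/2 - 1/m (N(m, k) = -1/m + m*(1/2) = -1/m + m/2 = m/2 - 1/m)
K(Y, P) = 79/36 (K(Y, P) = ((1/2)*9 - 1/9)/2 = (9/2 - 1*1/9)/2 = (9/2 - 1/9)/2 = (1/2)*(79/18) = 79/36)
o = -83016/79 (o = -2306/79/36 = -2306*36/79 = -83016/79 ≈ -1050.8)
o - 1*(-2917) = -83016/79 - 1*(-2917) = -83016/79 + 2917 = 147427/79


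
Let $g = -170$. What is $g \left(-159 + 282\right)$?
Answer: $-20910$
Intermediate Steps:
$g \left(-159 + 282\right) = - 170 \left(-159 + 282\right) = \left(-170\right) 123 = -20910$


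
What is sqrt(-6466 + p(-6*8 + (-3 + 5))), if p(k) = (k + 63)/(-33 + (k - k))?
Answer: 7*I*sqrt(143715)/33 ≈ 80.415*I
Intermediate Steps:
p(k) = -21/11 - k/33 (p(k) = (63 + k)/(-33 + 0) = (63 + k)/(-33) = (63 + k)*(-1/33) = -21/11 - k/33)
sqrt(-6466 + p(-6*8 + (-3 + 5))) = sqrt(-6466 + (-21/11 - (-6*8 + (-3 + 5))/33)) = sqrt(-6466 + (-21/11 - (-48 + 2)/33)) = sqrt(-6466 + (-21/11 - 1/33*(-46))) = sqrt(-6466 + (-21/11 + 46/33)) = sqrt(-6466 - 17/33) = sqrt(-213395/33) = 7*I*sqrt(143715)/33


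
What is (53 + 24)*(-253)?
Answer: -19481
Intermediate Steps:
(53 + 24)*(-253) = 77*(-253) = -19481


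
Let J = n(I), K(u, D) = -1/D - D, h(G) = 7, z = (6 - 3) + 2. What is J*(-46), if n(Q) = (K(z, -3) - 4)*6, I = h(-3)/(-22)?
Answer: 184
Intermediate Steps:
z = 5 (z = 3 + 2 = 5)
K(u, D) = -D - 1/D
I = -7/22 (I = 7/(-22) = 7*(-1/22) = -7/22 ≈ -0.31818)
n(Q) = -4 (n(Q) = ((-1*(-3) - 1/(-3)) - 4)*6 = ((3 - 1*(-⅓)) - 4)*6 = ((3 + ⅓) - 4)*6 = (10/3 - 4)*6 = -⅔*6 = -4)
J = -4
J*(-46) = -4*(-46) = 184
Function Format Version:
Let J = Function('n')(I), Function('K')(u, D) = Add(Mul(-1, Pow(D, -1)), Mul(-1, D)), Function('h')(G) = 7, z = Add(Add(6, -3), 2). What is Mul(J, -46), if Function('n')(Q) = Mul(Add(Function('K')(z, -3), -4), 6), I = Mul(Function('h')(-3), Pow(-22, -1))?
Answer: 184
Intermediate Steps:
z = 5 (z = Add(3, 2) = 5)
Function('K')(u, D) = Add(Mul(-1, D), Mul(-1, Pow(D, -1)))
I = Rational(-7, 22) (I = Mul(7, Pow(-22, -1)) = Mul(7, Rational(-1, 22)) = Rational(-7, 22) ≈ -0.31818)
Function('n')(Q) = -4 (Function('n')(Q) = Mul(Add(Add(Mul(-1, -3), Mul(-1, Pow(-3, -1))), -4), 6) = Mul(Add(Add(3, Mul(-1, Rational(-1, 3))), -4), 6) = Mul(Add(Add(3, Rational(1, 3)), -4), 6) = Mul(Add(Rational(10, 3), -4), 6) = Mul(Rational(-2, 3), 6) = -4)
J = -4
Mul(J, -46) = Mul(-4, -46) = 184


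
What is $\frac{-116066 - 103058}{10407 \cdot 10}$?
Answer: $- \frac{109562}{52035} \approx -2.1055$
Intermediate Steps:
$\frac{-116066 - 103058}{10407 \cdot 10} = \frac{-116066 - 103058}{104070} = \left(-219124\right) \frac{1}{104070} = - \frac{109562}{52035}$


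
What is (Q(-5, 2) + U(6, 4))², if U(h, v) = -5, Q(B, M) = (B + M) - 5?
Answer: 169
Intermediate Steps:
Q(B, M) = -5 + B + M
(Q(-5, 2) + U(6, 4))² = ((-5 - 5 + 2) - 5)² = (-8 - 5)² = (-13)² = 169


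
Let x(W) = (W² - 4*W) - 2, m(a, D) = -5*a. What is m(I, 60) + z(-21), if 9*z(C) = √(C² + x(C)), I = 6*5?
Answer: -150 + 2*√241/9 ≈ -146.55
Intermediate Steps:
I = 30
x(W) = -2 + W² - 4*W
z(C) = √(-2 - 4*C + 2*C²)/9 (z(C) = √(C² + (-2 + C² - 4*C))/9 = √(-2 - 4*C + 2*C²)/9)
m(I, 60) + z(-21) = -5*30 + √(-2 - 4*(-21) + 2*(-21)²)/9 = -150 + √(-2 + 84 + 2*441)/9 = -150 + √(-2 + 84 + 882)/9 = -150 + √964/9 = -150 + (2*√241)/9 = -150 + 2*√241/9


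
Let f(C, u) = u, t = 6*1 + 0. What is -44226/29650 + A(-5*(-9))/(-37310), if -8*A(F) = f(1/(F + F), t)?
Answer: -660019929/442496600 ≈ -1.4916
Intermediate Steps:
t = 6 (t = 6 + 0 = 6)
A(F) = -¾ (A(F) = -⅛*6 = -¾)
-44226/29650 + A(-5*(-9))/(-37310) = -44226/29650 - ¾/(-37310) = -44226*1/29650 - ¾*(-1/37310) = -22113/14825 + 3/149240 = -660019929/442496600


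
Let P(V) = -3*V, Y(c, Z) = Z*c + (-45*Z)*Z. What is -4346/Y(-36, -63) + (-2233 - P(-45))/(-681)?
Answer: 140175214/40028499 ≈ 3.5019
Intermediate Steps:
Y(c, Z) = -45*Z**2 + Z*c (Y(c, Z) = Z*c - 45*Z**2 = -45*Z**2 + Z*c)
-4346/Y(-36, -63) + (-2233 - P(-45))/(-681) = -4346*(-1/(63*(-36 - 45*(-63)))) + (-2233 - (-3)*(-45))/(-681) = -4346*(-1/(63*(-36 + 2835))) + (-2233 - 1*135)*(-1/681) = -4346/((-63*2799)) + (-2233 - 135)*(-1/681) = -4346/(-176337) - 2368*(-1/681) = -4346*(-1/176337) + 2368/681 = 4346/176337 + 2368/681 = 140175214/40028499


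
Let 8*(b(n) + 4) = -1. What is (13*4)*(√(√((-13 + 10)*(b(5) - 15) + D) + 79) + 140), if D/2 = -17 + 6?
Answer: 7280 + 26*√(316 + √566) ≈ 7759.3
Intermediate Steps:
D = -22 (D = 2*(-17 + 6) = 2*(-11) = -22)
b(n) = -33/8 (b(n) = -4 + (⅛)*(-1) = -4 - ⅛ = -33/8)
(13*4)*(√(√((-13 + 10)*(b(5) - 15) + D) + 79) + 140) = (13*4)*(√(√((-13 + 10)*(-33/8 - 15) - 22) + 79) + 140) = 52*(√(√(-3*(-153/8) - 22) + 79) + 140) = 52*(√(√(459/8 - 22) + 79) + 140) = 52*(√(√(283/8) + 79) + 140) = 52*(√(√566/4 + 79) + 140) = 52*(√(79 + √566/4) + 140) = 52*(140 + √(79 + √566/4)) = 7280 + 52*√(79 + √566/4)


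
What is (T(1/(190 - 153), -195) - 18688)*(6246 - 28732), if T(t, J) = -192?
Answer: 424535680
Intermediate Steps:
(T(1/(190 - 153), -195) - 18688)*(6246 - 28732) = (-192 - 18688)*(6246 - 28732) = -18880*(-22486) = 424535680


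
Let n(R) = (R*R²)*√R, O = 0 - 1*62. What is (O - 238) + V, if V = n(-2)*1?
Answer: -300 - 8*I*√2 ≈ -300.0 - 11.314*I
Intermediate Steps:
O = -62 (O = 0 - 62 = -62)
n(R) = R^(7/2) (n(R) = R³*√R = R^(7/2))
V = -8*I*√2 (V = (-2)^(7/2)*1 = -8*I*√2*1 = -8*I*√2 ≈ -11.314*I)
(O - 238) + V = (-62 - 238) - 8*I*√2 = -300 - 8*I*√2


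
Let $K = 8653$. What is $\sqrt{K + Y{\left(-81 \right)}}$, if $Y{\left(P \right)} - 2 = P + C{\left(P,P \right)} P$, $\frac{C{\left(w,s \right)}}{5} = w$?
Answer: $\sqrt{41379} \approx 203.42$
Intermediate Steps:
$C{\left(w,s \right)} = 5 w$
$Y{\left(P \right)} = 2 + P + 5 P^{2}$ ($Y{\left(P \right)} = 2 + \left(P + 5 P P\right) = 2 + \left(P + 5 P^{2}\right) = 2 + P + 5 P^{2}$)
$\sqrt{K + Y{\left(-81 \right)}} = \sqrt{8653 + \left(2 - 81 + 5 \left(-81\right)^{2}\right)} = \sqrt{8653 + \left(2 - 81 + 5 \cdot 6561\right)} = \sqrt{8653 + \left(2 - 81 + 32805\right)} = \sqrt{8653 + 32726} = \sqrt{41379}$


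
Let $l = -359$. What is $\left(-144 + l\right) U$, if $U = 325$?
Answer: $-163475$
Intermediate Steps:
$\left(-144 + l\right) U = \left(-144 - 359\right) 325 = \left(-503\right) 325 = -163475$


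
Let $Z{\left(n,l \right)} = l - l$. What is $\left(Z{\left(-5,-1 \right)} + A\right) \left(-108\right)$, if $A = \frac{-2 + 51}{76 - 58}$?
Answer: $-294$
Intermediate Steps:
$Z{\left(n,l \right)} = 0$
$A = \frac{49}{18} \approx 2.7222$
$\left(Z{\left(-5,-1 \right)} + A\right) \left(-108\right) = \left(0 + \frac{49}{18}\right) \left(-108\right) = \frac{49}{18} \left(-108\right) = -294$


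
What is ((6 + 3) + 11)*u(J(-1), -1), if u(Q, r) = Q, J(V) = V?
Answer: -20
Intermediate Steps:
((6 + 3) + 11)*u(J(-1), -1) = ((6 + 3) + 11)*(-1) = (9 + 11)*(-1) = 20*(-1) = -20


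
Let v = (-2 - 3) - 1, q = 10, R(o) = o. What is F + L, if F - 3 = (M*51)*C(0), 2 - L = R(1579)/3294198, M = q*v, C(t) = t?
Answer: 16469411/3294198 ≈ 4.9995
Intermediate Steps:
v = -6 (v = -5 - 1 = -6)
M = -60 (M = 10*(-6) = -60)
L = 6586817/3294198 (L = 2 - 1579/3294198 = 6586817/3294198 ≈ 1.9995)
F = 3 (F = 3 - 60*51*0 = 3 - 3060*0 = 3 + 0 = 3)
F + L = 3 + 6586817/3294198 = 16469411/3294198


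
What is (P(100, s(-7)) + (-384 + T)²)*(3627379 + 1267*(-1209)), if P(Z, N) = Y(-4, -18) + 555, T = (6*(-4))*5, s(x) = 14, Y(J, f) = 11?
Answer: 533495929232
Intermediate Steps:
T = -120 (T = -24*5 = -120)
P(Z, N) = 566 (P(Z, N) = 11 + 555 = 566)
(P(100, s(-7)) + (-384 + T)²)*(3627379 + 1267*(-1209)) = (566 + (-384 - 120)²)*(3627379 + 1267*(-1209)) = (566 + (-504)²)*(3627379 - 1531803) = (566 + 254016)*2095576 = 254582*2095576 = 533495929232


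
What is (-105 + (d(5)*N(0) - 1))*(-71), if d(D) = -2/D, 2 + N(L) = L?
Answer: 37346/5 ≈ 7469.2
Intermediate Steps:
N(L) = -2 + L
(-105 + (d(5)*N(0) - 1))*(-71) = (-105 + ((-2/5)*(-2 + 0) - 1))*(-71) = (-105 + (-2*⅕*(-2) - 1))*(-71) = (-105 + (-⅖*(-2) - 1))*(-71) = (-105 + (⅘ - 1))*(-71) = (-105 - ⅕)*(-71) = -526/5*(-71) = 37346/5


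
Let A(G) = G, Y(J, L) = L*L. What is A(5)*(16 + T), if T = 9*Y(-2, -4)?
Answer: 800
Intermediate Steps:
Y(J, L) = L**2
T = 144 (T = 9*(-4)**2 = 9*16 = 144)
A(5)*(16 + T) = 5*(16 + 144) = 5*160 = 800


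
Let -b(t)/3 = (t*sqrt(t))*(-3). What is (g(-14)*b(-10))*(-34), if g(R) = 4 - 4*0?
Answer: 12240*I*sqrt(10) ≈ 38706.0*I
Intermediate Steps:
b(t) = 9*t**(3/2) (b(t) = -3*t*sqrt(t)*(-3) = -3*t**(3/2)*(-3) = -(-9)*t**(3/2) = 9*t**(3/2))
g(R) = 4 (g(R) = 4 + 0 = 4)
(g(-14)*b(-10))*(-34) = (4*(9*(-10)**(3/2)))*(-34) = (4*(9*(-10*I*sqrt(10))))*(-34) = (4*(-90*I*sqrt(10)))*(-34) = -360*I*sqrt(10)*(-34) = 12240*I*sqrt(10)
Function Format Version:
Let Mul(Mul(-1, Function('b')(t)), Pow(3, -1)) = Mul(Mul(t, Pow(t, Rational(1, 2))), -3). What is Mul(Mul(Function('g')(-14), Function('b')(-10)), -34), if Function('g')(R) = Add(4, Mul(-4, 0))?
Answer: Mul(12240, I, Pow(10, Rational(1, 2))) ≈ Mul(38706., I)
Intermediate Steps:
Function('b')(t) = Mul(9, Pow(t, Rational(3, 2))) (Function('b')(t) = Mul(-3, Mul(Mul(t, Pow(t, Rational(1, 2))), -3)) = Mul(-3, Mul(Pow(t, Rational(3, 2)), -3)) = Mul(-3, Mul(-3, Pow(t, Rational(3, 2)))) = Mul(9, Pow(t, Rational(3, 2))))
Function('g')(R) = 4 (Function('g')(R) = Add(4, 0) = 4)
Mul(Mul(Function('g')(-14), Function('b')(-10)), -34) = Mul(Mul(4, Mul(9, Pow(-10, Rational(3, 2)))), -34) = Mul(Mul(4, Mul(9, Mul(-10, I, Pow(10, Rational(1, 2))))), -34) = Mul(Mul(4, Mul(-90, I, Pow(10, Rational(1, 2)))), -34) = Mul(Mul(-360, I, Pow(10, Rational(1, 2))), -34) = Mul(12240, I, Pow(10, Rational(1, 2)))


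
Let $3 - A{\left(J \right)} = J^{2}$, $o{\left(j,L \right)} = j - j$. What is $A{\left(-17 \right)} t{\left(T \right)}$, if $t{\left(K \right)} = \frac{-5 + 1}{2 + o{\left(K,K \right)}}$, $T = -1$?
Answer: $572$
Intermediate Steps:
$o{\left(j,L \right)} = 0$
$A{\left(J \right)} = 3 - J^{2}$
$t{\left(K \right)} = -2$ ($t{\left(K \right)} = \frac{-5 + 1}{2 + 0} = - \frac{4}{2} = \left(-4\right) \frac{1}{2} = -2$)
$A{\left(-17 \right)} t{\left(T \right)} = \left(3 - \left(-17\right)^{2}\right) \left(-2\right) = \left(3 - 289\right) \left(-2\right) = \left(-286\right) \left(-2\right) = 572$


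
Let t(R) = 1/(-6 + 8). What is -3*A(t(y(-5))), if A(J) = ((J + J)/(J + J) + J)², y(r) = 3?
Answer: -27/4 ≈ -6.7500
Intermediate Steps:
t(R) = ½ (t(R) = 1/2 = ½)
A(J) = (1 + J)² (A(J) = ((2*J)/((2*J)) + J)² = ((2*J)*(1/(2*J)) + J)² = (1 + J)²)
-3*A(t(y(-5))) = -3*(1 + ½)² = -3*(3/2)² = -3*9/4 = -27/4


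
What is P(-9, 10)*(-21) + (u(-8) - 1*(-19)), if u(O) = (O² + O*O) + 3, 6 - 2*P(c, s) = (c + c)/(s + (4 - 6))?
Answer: 507/8 ≈ 63.375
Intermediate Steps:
P(c, s) = 3 - c/(-2 + s) (P(c, s) = 3 - (c + c)/(2*(s + (4 - 6))) = 3 - 2*c/(2*(s - 2)) = 3 - 2*c/(2*(-2 + s)) = 3 - c/(-2 + s))
u(O) = 3 + 2*O² (u(O) = (O² + O²) + 3 = 2*O² + 3 = 3 + 2*O²)
P(-9, 10)*(-21) + (u(-8) - 1*(-19)) = ((-6 - 1*(-9) + 3*10)/(-2 + 10))*(-21) + ((3 + 2*(-8)²) - 1*(-19)) = ((-6 + 9 + 30)/8)*(-21) + ((3 + 2*64) + 19) = ((⅛)*33)*(-21) + ((3 + 128) + 19) = (33/8)*(-21) + (131 + 19) = -693/8 + 150 = 507/8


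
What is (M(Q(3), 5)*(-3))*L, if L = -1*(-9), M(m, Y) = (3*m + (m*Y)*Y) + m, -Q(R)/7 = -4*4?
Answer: -87696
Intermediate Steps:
Q(R) = 112 (Q(R) = -(-28)*4 = -7*(-16) = 112)
M(m, Y) = 4*m + m*Y² (M(m, Y) = (3*m + (Y*m)*Y) + m = (3*m + m*Y²) + m = 4*m + m*Y²)
L = 9
(M(Q(3), 5)*(-3))*L = ((112*(4 + 5²))*(-3))*9 = ((112*(4 + 25))*(-3))*9 = ((112*29)*(-3))*9 = (3248*(-3))*9 = -9744*9 = -87696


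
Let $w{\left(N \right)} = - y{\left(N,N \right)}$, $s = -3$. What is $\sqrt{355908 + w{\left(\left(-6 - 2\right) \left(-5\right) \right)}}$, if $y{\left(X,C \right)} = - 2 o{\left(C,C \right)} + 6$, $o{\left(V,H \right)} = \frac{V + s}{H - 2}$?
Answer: $\frac{5 \sqrt{5139253}}{19} \approx 596.58$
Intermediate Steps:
$o{\left(V,H \right)} = \frac{-3 + V}{-2 + H}$ ($o{\left(V,H \right)} = \frac{V - 3}{H - 2} = \frac{-3 + V}{-2 + H}$)
$y{\left(X,C \right)} = 6 - \frac{2 \left(-3 + C\right)}{-2 + C}$ ($y{\left(X,C \right)} = - 2 \frac{-3 + C}{-2 + C} + 6 = - \frac{2 \left(-3 + C\right)}{-2 + C} + 6 = 6 - \frac{2 \left(-3 + C\right)}{-2 + C}$)
$w{\left(N \right)} = - \frac{2 \left(-3 + 2 N\right)}{-2 + N}$
$\sqrt{355908 + w{\left(\left(-6 - 2\right) \left(-5\right) \right)}} = \sqrt{355908 + \frac{2 \left(3 - 2 \left(-6 - 2\right) \left(-5\right)\right)}{-2 + \left(-6 - 2\right) \left(-5\right)}} = \sqrt{355908 + \frac{2 \left(3 - 2 \left(\left(-8\right) \left(-5\right)\right)\right)}{-2 - -40}} = \sqrt{355908 + \frac{2 \left(3 - 80\right)}{-2 + 40}} = \sqrt{355908 + \frac{2 \left(3 - 80\right)}{38}} = \sqrt{355908 + 2 \cdot \frac{1}{38} \left(-77\right)} = \sqrt{355908 - \frac{77}{19}} = \sqrt{\frac{6762175}{19}} = \frac{5 \sqrt{5139253}}{19}$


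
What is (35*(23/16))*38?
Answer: 15295/8 ≈ 1911.9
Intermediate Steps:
(35*(23/16))*38 = (805/16)*38 = 15295/8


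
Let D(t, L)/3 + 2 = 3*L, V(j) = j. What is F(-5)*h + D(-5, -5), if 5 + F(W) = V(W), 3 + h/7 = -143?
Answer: 10169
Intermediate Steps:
D(t, L) = -6 + 9*L (D(t, L) = -6 + 3*(3*L) = -6 + 9*L)
h = -1022 (h = -21 + 7*(-143) = -21 - 1001 = -1022)
F(W) = -5 + W
F(-5)*h + D(-5, -5) = (-5 - 5)*(-1022) + (-6 + 9*(-5)) = -10*(-1022) + (-6 - 45) = 10220 - 51 = 10169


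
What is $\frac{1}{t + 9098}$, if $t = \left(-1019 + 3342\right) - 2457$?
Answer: $\frac{1}{8964} \approx 0.00011156$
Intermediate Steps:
$t = -134$ ($t = 2323 - 2457 = -134$)
$\frac{1}{t + 9098} = \frac{1}{-134 + 9098} = \frac{1}{8964}$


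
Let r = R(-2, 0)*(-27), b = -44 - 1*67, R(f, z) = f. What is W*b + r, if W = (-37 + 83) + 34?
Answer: -8826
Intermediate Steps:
W = 80 (W = 46 + 34 = 80)
b = -111 (b = -44 - 67 = -111)
r = 54 (r = -2*(-27) = 54)
W*b + r = 80*(-111) + 54 = -8880 + 54 = -8826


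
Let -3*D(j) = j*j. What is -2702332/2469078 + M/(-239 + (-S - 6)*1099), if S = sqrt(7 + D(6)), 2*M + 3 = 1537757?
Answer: (-1484931434*sqrt(5) + 958441159981*I)/(1234539*(-6833*I + 1099*sqrt(5))) ≈ -100.73 + 35.834*I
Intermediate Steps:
M = 768877 (M = -3/2 + (1/2)*1537757 = -3/2 + 1537757/2 = 768877)
D(j) = -j**2/3 (D(j) = -j*j/3 = -j**2/3)
S = I*sqrt(5) (S = sqrt(7 - 1/3*6**2) = sqrt(7 - 1/3*36) = sqrt(7 - 12) = sqrt(-5) = I*sqrt(5) ≈ 2.2361*I)
-2702332/2469078 + M/(-239 + (-S - 6)*1099) = -2702332/2469078 + 768877/(-239 + (-I*sqrt(5) - 6)*1099) = -2702332*1/2469078 + 768877/(-239 + (-I*sqrt(5) - 6)*1099) = -1351166/1234539 + 768877/(-239 + (-6 - I*sqrt(5))*1099) = -1351166/1234539 + 768877/(-239 + (-6594 - 1099*I*sqrt(5))) = -1351166/1234539 + 768877/(-6833 - 1099*I*sqrt(5))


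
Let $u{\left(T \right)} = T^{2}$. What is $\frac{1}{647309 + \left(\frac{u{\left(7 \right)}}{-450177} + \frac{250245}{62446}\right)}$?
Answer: $\frac{4015964706}{2599586190945227} \approx 1.5448 \cdot 10^{-6}$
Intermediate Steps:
$\frac{1}{647309 + \left(\frac{u{\left(7 \right)}}{-450177} + \frac{250245}{62446}\right)} = \frac{1}{647309 + \left(\frac{7^{2}}{-450177} + \frac{250245}{62446}\right)} = \frac{1}{647309 + \left(49 \left(- \frac{1}{450177}\right) + 250245 \cdot \frac{1}{62446}\right)} = \frac{1}{647309 + \left(- \frac{7}{64311} + \frac{250245}{62446}\right)} = \frac{1}{647309 + \frac{16093069073}{4015964706}} = \frac{1}{\frac{2599586190945227}{4015964706}} = \frac{4015964706}{2599586190945227}$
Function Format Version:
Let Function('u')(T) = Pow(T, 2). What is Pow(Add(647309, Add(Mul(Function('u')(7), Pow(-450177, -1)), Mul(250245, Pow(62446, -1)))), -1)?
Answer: Rational(4015964706, 2599586190945227) ≈ 1.5448e-6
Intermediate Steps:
Pow(Add(647309, Add(Mul(Function('u')(7), Pow(-450177, -1)), Mul(250245, Pow(62446, -1)))), -1) = Pow(Add(647309, Add(Mul(Pow(7, 2), Pow(-450177, -1)), Mul(250245, Pow(62446, -1)))), -1) = Pow(Add(647309, Add(Mul(49, Rational(-1, 450177)), Mul(250245, Rational(1, 62446)))), -1) = Pow(Add(647309, Add(Rational(-7, 64311), Rational(250245, 62446))), -1) = Pow(Add(647309, Rational(16093069073, 4015964706)), -1) = Pow(Rational(2599586190945227, 4015964706), -1) = Rational(4015964706, 2599586190945227)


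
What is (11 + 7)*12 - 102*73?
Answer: -7230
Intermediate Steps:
(11 + 7)*12 - 102*73 = 18*12 - 7446 = 216 - 7446 = -7230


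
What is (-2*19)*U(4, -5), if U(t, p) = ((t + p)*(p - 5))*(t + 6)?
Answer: -3800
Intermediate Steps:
U(t, p) = (-5 + p)*(6 + t)*(p + t) (U(t, p) = ((p + t)*(-5 + p))*(6 + t) = ((-5 + p)*(p + t))*(6 + t) = (-5 + p)*(6 + t)*(p + t))
(-2*19)*U(4, -5) = (-2*19)*(-30*(-5) - 30*4 - 5*4**2 + 6*(-5)**2 - 5*4 - 5*4**2 + 4*(-5)**2) = -38*(150 - 120 - 5*16 + 6*25 - 20 - 5*16 + 4*25) = -38*(150 - 120 - 80 + 150 - 20 - 80 + 100) = -38*100 = -3800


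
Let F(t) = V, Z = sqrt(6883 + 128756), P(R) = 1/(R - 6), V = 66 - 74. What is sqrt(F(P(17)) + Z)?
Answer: sqrt(-8 + 3*sqrt(15071)) ≈ 18.981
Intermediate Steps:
V = -8
P(R) = 1/(-6 + R)
Z = 3*sqrt(15071) (Z = sqrt(135639) = 3*sqrt(15071) ≈ 368.29)
F(t) = -8
sqrt(F(P(17)) + Z) = sqrt(-8 + 3*sqrt(15071))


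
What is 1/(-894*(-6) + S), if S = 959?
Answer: 1/6323 ≈ 0.00015815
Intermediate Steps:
1/(-894*(-6) + S) = 1/(-894*(-6) + 959) = 1/(5364 + 959) = 1/6323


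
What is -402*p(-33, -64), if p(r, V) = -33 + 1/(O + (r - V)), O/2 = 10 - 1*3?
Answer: 198856/15 ≈ 13257.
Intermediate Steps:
O = 14 (O = 2*(10 - 1*3) = 2*(10 - 3) = 2*7 = 14)
p(r, V) = -33 + 1/(14 + r - V) (p(r, V) = -33 + 1/(14 + (r - V)) = -33 + 1/(14 + r - V))
-402*p(-33, -64) = -402*(-461 - 33*(-33) + 33*(-64))/(14 - 33 - 1*(-64)) = -402*(-461 + 1089 - 2112)/(14 - 33 + 64) = -402*(-1484)/45 = -134*(-1484)/15 = -402*(-1484/45) = 198856/15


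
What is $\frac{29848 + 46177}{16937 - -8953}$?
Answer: $\frac{15205}{5178} \approx 2.9365$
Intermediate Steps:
$\frac{29848 + 46177}{16937 - -8953} = \frac{76025}{16937 + 8953} = \frac{76025}{25890} = 76025 \cdot \frac{1}{25890} = \frac{15205}{5178}$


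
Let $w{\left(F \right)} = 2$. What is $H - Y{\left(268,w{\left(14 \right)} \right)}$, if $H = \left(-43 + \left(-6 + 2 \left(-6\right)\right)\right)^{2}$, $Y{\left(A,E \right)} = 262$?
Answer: $3459$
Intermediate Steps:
$H = 3721$ ($H = \left(-43 - 18\right)^{2} = \left(-61\right)^{2} = 3721$)
$H - Y{\left(268,w{\left(14 \right)} \right)} = 3721 - 262 = 3459$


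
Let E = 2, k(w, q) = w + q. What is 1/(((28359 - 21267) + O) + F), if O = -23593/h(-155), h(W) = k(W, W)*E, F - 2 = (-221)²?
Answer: 620/34703293 ≈ 1.7866e-5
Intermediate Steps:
k(w, q) = q + w
F = 48843 (F = 2 + (-221)² = 2 + 48841 = 48843)
h(W) = 4*W (h(W) = (W + W)*2 = (2*W)*2 = 4*W)
O = 23593/620 (O = -23593/(4*(-155)) = -23593/(-620) = -23593*(-1/620) = 23593/620 ≈ 38.053)
1/(((28359 - 21267) + O) + F) = 1/(((28359 - 21267) + 23593/620) + 48843) = 1/((7092 + 23593/620) + 48843) = 1/(4420633/620 + 48843) = 1/(34703293/620) = 620/34703293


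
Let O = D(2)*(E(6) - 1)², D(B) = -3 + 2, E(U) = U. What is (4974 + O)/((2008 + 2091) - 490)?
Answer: 4949/3609 ≈ 1.3713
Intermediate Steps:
D(B) = -1
O = -25 (O = -(6 - 1)² = -1*5² = -1*25 = -25)
(4974 + O)/((2008 + 2091) - 490) = (4974 - 25)/((2008 + 2091) - 490) = 4949/(4099 - 490) = 4949/3609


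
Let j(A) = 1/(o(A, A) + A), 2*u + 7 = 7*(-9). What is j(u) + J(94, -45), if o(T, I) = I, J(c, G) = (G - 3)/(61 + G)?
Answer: -211/70 ≈ -3.0143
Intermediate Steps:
u = -35 (u = -7/2 + (7*(-9))/2 = -7/2 + (½)*(-63) = -7/2 - 63/2 = -35)
J(c, G) = (-3 + G)/(61 + G)
j(A) = 1/(2*A) (j(A) = 1/(A + A) = 1/(2*A))
j(u) + J(94, -45) = (½)/(-35) + (-3 - 45)/(61 - 45) = (½)*(-1/35) - 48/16 = -1/70 + (1/16)*(-48) = -1/70 - 3 = -211/70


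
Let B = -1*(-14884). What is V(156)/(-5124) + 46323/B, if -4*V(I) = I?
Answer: 162527/52094 ≈ 3.1199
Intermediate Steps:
V(I) = -I/4
B = 14884
V(156)/(-5124) + 46323/B = -¼*156/(-5124) + 46323/14884 = -39*(-1/5124) + 46323*(1/14884) = 13/1708 + 46323/14884 = 162527/52094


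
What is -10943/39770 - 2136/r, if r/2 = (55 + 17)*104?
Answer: -5183981/12408240 ≈ -0.41779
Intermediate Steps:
r = 14976 (r = 2*((55 + 17)*104) = 2*(72*104) = 2*7488 = 14976)
-10943/39770 - 2136/r = -10943/39770 - 2136/14976 = -10943*1/39770 - 2136*1/14976 = -10943/39770 - 89/624 = -5183981/12408240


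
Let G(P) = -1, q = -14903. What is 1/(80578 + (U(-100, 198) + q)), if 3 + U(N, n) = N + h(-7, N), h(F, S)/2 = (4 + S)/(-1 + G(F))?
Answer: 1/65668 ≈ 1.5228e-5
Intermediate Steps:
h(F, S) = -4 - S (h(F, S) = 2*((4 + S)/(-1 - 1)) = 2*((4 + S)/(-2)) = 2*((4 + S)*(-½)) = 2*(-2 - S/2) = -4 - S)
U(N, n) = -7 (U(N, n) = -3 + (N + (-4 - N)) = -3 - 4 = -7)
1/(80578 + (U(-100, 198) + q)) = 1/(80578 + (-7 - 14903)) = 1/(80578 - 14910) = 1/65668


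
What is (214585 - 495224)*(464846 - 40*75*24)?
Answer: -110247908594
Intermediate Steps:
(214585 - 495224)*(464846 - 40*75*24) = -280639*(464846 - 3000*24) = -280639*(464846 - 72000) = -280639*392846 = -110247908594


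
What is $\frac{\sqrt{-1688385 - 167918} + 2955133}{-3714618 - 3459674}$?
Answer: $- \frac{2955133}{7174292} - \frac{i \sqrt{1856303}}{7174292} \approx -0.41191 - 0.00018991 i$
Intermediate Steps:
$\frac{\sqrt{-1688385 - 167918} + 2955133}{-3714618 - 3459674} = \frac{\sqrt{-1856303} + 2955133}{-7174292} = \left(i \sqrt{1856303} + 2955133\right) \left(- \frac{1}{7174292}\right) = \left(2955133 + i \sqrt{1856303}\right) \left(- \frac{1}{7174292}\right) = - \frac{2955133}{7174292} - \frac{i \sqrt{1856303}}{7174292}$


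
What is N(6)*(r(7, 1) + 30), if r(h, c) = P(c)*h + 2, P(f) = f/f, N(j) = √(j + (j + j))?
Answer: 117*√2 ≈ 165.46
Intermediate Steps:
N(j) = √3*√j (N(j) = √(j + 2*j) = √(3*j) = √3*√j)
P(f) = 1
r(h, c) = 2 + h (r(h, c) = 1*h + 2 = h + 2 = 2 + h)
N(6)*(r(7, 1) + 30) = (√3*√6)*((2 + 7) + 30) = (3*√2)*(9 + 30) = (3*√2)*39 = 117*√2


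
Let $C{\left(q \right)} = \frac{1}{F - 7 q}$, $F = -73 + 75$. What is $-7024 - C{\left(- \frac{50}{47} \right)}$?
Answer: $- \frac{3118703}{444} \approx -7024.1$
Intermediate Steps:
$F = 2$
$C{\left(q \right)} = \frac{1}{2 - 7 q}$
$-7024 - C{\left(- \frac{50}{47} \right)} = -7024 - - \frac{1}{-2 + 7 \left(- \frac{50}{47}\right)} = -7024 - - \frac{1}{-2 - \frac{350}{47}} = -7024 - - \frac{1}{- \frac{444}{47}} = -7024 - \left(-1\right) \left(- \frac{47}{444}\right) = -7024 - \frac{47}{444} = - \frac{3118703}{444}$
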